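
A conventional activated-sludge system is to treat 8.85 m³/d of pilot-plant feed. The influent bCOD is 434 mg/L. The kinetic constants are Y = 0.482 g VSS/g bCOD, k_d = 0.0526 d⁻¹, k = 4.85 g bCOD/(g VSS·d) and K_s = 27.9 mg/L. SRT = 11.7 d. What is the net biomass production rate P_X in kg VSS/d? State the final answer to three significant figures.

For a completely mixed reactor with recycle the Lawrence–McCarty relation gives S = K_s·(1 + k_d·θ_c) / [θ_c·(Y·k − k_d) − 1] = 27.9 × (1 + 0.0526 × 11.7) / [11.7 × (0.482 × 4.85 − 0.0526) − 1] = 45.07 / 25.74 = 1.751 mg/L.
Observed yield with endogenous decay: Y_obs = Y / (1 + k_d·θ_c) = 0.482 / (1 + 0.0526 × 11.7) = 0.482 / 1.615 = 0.2984 g VSS/g bCOD.
Q·(S₀ − S) = 8.85 × (434 − 1.75) × 10⁻³ = 3.825 kg/d removed.
P_X = Y_obs · Q(S₀ − S) = 0.2984 × 3.825 = 1.141 kg VSS/d.

P_X ≈ 1.14 kg VSS/d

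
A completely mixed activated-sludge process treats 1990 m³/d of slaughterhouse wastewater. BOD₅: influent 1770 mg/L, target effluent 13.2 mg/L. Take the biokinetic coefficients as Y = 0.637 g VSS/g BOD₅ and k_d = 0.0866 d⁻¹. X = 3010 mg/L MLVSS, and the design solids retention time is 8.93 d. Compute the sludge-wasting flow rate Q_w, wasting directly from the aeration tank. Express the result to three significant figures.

Q_w ≈ 417 m³/d

Rearranging the biomass balance for a CMAS with decay, V = Y·Q·ΔS·θ_c / [X·(1+k_d θ_c)] = 0.637 × 1990 × (1770 − 13.2) × 8.93 / [3010 × (1 + 0.0866 × 8.93)] = 1.99×10^7 / 5338 = 3726 m³.
With mixed-liquor wasting, θ_c = V/Q_w, so Q_w = V/θ_c = 3726/8.93 = 417.2 m³/d.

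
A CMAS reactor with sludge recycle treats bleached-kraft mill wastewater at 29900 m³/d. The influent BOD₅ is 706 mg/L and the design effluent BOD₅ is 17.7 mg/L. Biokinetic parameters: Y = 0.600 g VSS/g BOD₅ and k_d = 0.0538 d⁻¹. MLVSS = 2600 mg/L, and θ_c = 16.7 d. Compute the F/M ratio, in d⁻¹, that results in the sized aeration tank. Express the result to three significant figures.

Rearranging the biomass balance for a CMAS with decay, V = Y·Q·ΔS·θ_c / [X·(1+k_d θ_c)] = 0.600 × 29900 × (706 − 17.7) × 16.7 / [2600 × (1 + 0.0538 × 16.7)] = 2.06×10^8 / 4936 = 41777 m³.
F/M = Q·S₀ / (V·X) = 29900 × 706 / (41777 × 2600) = 0.1943 g BOD₅·(g VSS·d)⁻¹.

F/M ≈ 0.194 d⁻¹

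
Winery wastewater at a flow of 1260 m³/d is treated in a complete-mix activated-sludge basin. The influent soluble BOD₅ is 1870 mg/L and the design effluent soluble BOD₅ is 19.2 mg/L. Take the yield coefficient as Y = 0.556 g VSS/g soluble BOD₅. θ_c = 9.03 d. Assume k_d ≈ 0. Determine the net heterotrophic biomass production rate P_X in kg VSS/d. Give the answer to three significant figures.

P_X ≈ 1300 kg VSS/d

With endogenous decay neglected, the observed yield equals the true yield: Y_obs = Y = 0.556 g VSS/g soluble BOD₅.
ΔS = 1870 − 19.2 = 1851 mg/L, so the substrate removal rate is 1260 × 1851/1000 = 2332 kg soluble BOD₅/d.
Biomass produced: P_X = Y_obs·Q·ΔS = 0.5560 × 2332 ≈ 1297 kg VSS/d.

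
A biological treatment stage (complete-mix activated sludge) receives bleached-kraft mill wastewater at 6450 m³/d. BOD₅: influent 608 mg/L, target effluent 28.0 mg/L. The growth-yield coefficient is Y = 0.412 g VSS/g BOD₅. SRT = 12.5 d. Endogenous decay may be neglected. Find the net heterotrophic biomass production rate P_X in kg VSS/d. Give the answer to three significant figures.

P_X ≈ 1540 kg VSS/d

Since k_d ≈ 0, Y_obs = Y = 0.412 g VSS/g BOD₅.
ΔS = 608 − 28.0 = 580.0 mg/L, so the substrate removal rate is 6450 × 580.0/1000 = 3741 kg BOD₅/d.
So the net sludge growth is P_X = 0.4120 × 3741 = 1541 kg VSS/d.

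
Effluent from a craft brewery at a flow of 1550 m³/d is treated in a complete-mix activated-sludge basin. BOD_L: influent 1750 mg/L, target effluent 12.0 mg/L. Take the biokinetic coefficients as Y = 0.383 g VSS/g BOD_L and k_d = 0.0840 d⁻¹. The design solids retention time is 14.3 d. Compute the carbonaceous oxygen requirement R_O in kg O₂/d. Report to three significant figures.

Observed yield with endogenous decay: Y_obs = Y / (1 + k_d·θ_c) = 0.383 / (1 + 0.0840 × 14.3) = 0.383 / 2.201 = 0.1740 g VSS/g BOD_L.
Mass of BOD_L removed per day: Q(S₀ − S) = 1550 × 1738 g/m³ = 2694 kg/d.
Net sludge production P_X = 0.1740 × 2694 = 468.7 kg VSS/d.
R_O = Q·(S₀ − S) − 1.42·P_X = 2694 − 1.42 × 468.7 = 2028 kg O₂/d.

R_O ≈ 2030 kg O₂/d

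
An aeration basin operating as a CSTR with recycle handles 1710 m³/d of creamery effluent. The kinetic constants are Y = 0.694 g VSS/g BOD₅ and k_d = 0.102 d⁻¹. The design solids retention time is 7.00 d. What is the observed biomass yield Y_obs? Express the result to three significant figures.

Y_obs ≈ 0.405 g VSS/g BOD₅

Y_obs = Y / (1 + k_d θ_c) = 0.694 / (1 + 0.102 × 7.00) = 0.694 / 1.714 = 0.4049.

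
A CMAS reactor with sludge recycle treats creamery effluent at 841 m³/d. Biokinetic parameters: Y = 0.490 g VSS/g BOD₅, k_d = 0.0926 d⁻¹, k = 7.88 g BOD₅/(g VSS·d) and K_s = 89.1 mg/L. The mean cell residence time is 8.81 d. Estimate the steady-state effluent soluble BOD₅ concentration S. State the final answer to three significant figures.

Effluent substrate depends only on kinetics and SRT: S = K_s(1 + k_d θ_c) / [θ_c(Yk − k_d) − 1] = 89.1 × (1 + 0.0926 × 8.81) / [8.81 × (0.490 × 7.88 − 0.0926) − 1] = 161.8 / 32.20 = 5.024 mg/L.

S ≈ 5.02 mg/L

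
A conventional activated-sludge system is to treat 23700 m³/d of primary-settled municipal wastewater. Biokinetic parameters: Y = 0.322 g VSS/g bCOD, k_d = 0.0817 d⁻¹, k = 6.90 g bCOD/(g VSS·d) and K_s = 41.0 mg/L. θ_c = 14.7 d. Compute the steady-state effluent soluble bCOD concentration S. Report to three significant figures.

S ≈ 2.96 mg/L

For a completely mixed reactor with recycle the Lawrence–McCarty relation gives S = K_s·(1 + k_d·θ_c) / [θ_c·(Y·k − k_d) − 1] = 41.0 × (1 + 0.0817 × 14.7) / [14.7 × (0.322 × 6.90 − 0.0817) − 1] = 90.24 / 30.46 = 2.963 mg/L.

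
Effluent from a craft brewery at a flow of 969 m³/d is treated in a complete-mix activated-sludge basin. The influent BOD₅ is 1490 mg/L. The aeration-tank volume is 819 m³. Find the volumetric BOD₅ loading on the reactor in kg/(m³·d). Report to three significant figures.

Volumetric loading L_v = Q·S₀ / V = 969 × 1490 g/m³ / 819.0 m³ = 1763 g/(m³·d) = 1.763 kg BOD₅/(m³·d).

L_v ≈ 1.76 kg BOD₅/(m³·d)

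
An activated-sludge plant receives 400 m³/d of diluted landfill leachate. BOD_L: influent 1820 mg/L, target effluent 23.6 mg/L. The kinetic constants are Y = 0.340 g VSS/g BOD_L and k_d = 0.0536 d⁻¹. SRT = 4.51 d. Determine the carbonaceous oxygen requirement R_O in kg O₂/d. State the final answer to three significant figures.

R_O ≈ 439 kg O₂/d

Y_obs = Y / (1 + k_d θ_c) = 0.340 / (1 + 0.0536 × 4.51) = 0.340 / 1.242 = 0.2738.
Mass of BOD_L removed per day: Q(S₀ − S) = 400 × 1796 g/m³ = 718.6 kg/d.
Net sludge production P_X = 0.2738 × 718.6 = 196.7 kg VSS/d.
Carbonaceous O₂ demand = substrate oxidised − cell-mass equivalent = 718.6 − 1.42 × 196.7 = 439.2 kg O₂/d.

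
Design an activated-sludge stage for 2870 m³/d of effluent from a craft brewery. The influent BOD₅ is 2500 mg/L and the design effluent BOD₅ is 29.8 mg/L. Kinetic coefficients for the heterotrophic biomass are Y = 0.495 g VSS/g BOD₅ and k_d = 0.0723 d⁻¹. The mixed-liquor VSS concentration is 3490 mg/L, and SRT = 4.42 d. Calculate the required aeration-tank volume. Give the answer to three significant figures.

From the SRT design equation V = Y Q (S₀−S) θ_c / [X (1 + k_d θ_c)] = 0.495 × 2870 × (2500 − 29.8) × 4.42 / [3490 × (1 + 0.0723 × 4.42)] = 1.55×10^7 / 4605 = 3368 m³.

V ≈ 3370 m³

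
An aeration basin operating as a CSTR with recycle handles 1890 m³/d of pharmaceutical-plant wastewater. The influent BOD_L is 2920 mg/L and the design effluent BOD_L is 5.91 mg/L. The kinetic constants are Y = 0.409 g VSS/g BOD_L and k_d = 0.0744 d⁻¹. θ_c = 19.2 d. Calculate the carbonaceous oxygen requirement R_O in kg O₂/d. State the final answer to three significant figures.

R_O ≈ 4190 kg O₂/d

Y_obs = Y / (1 + k_d θ_c) = 0.409 / (1 + 0.0744 × 19.2) = 0.409 / 2.428 = 0.1684.
Substrate removed = Q·(S₀ − S) = 1890 m³/d × (2920 − 5.91) g/m³ = 5.51×10^6 g/d = 5508 kg/d.
Biomass synthesised: P_X = Y_obs × 5508 = 927.6 kg VSS/d.
R_O = Q·(S₀ − S) − 1.42·P_X = 5508 − 1.42 × 927.6 = 4190 kg O₂/d.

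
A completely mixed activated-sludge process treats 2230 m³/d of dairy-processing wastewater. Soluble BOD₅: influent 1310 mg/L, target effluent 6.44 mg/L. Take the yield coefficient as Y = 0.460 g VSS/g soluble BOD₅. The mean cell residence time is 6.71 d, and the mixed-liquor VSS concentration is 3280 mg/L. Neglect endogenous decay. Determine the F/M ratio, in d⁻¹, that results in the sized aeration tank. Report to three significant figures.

F/M ≈ 0.326 d⁻¹

Biomass mass balance (decay neglected): V·X = Y·Q·(S₀ − S)·θ_c, so V = 0.460 × 2230 × (1310 − 6.44) × 6.71 / 3280 = 2736 m³.
F/M = Q·S₀ / (V·X) = 2230 × 1310 / (2736 × 3280) = 0.3256 g soluble BOD₅·(g VSS·d)⁻¹.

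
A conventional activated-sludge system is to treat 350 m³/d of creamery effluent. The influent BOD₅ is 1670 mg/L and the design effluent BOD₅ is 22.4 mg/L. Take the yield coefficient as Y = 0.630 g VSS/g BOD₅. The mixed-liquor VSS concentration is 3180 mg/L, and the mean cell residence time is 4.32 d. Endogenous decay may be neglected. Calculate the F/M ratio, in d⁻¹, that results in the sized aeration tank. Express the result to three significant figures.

F/M ≈ 0.372 d⁻¹

V·X = Y·Q·ΔS·θ_c gives V = 0.630 × 350 × (1670 − 22.4) × 4.32 / 3180 = 493.5 m³.
Food-to-microorganism ratio F/M = Q S₀ / (V X) = 350 × 1670 / (493.5 × 3180) = 0.3724 d⁻¹.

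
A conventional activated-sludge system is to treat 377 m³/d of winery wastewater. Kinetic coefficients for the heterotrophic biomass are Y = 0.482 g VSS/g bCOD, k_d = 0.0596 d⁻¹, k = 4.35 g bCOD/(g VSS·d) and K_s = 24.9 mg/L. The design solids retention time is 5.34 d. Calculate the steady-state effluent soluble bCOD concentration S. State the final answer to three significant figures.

S ≈ 3.32 mg/L

For a completely mixed reactor with recycle the Lawrence–McCarty relation gives S = K_s·(1 + k_d·θ_c) / [θ_c·(Y·k − k_d) − 1] = 24.9 × (1 + 0.0596 × 5.34) / [5.34 × (0.482 × 4.35 − 0.0596) − 1] = 32.82 / 9.878 = 3.323 mg/L.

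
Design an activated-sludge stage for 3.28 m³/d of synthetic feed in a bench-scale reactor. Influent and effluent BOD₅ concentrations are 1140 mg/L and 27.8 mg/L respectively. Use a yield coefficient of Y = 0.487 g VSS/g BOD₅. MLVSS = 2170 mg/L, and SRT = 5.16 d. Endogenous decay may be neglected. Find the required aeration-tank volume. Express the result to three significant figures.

With k_d = 0 the design equation reduces to V = Y Q (S₀−S) θ_c / X = 0.487 × 3.28 × (1140 − 27.8) × 5.16 / 2170 = 4.225 m³.

V ≈ 4.22 m³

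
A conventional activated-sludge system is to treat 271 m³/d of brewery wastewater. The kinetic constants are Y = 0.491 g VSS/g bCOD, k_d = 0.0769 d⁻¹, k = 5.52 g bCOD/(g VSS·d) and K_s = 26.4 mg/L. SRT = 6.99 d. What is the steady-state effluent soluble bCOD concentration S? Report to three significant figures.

S ≈ 2.33 mg/L

From the Monod/SRT balance for a CMAS, S = K_s·(1+k_d θ_c)/[θ_c·(Y k − k_d) − 1] = 26.4 × (1 + 0.0769 × 6.99) / [6.99 × (0.491 × 5.52 − 0.0769) − 1] = 40.59 / 17.41 = 2.332 mg/L.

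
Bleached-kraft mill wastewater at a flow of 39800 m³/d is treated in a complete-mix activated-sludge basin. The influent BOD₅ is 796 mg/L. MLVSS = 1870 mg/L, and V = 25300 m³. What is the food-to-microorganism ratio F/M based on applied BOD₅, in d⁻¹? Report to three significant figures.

F/M ≈ 0.670 d⁻¹

Food-to-microorganism ratio F/M = Q S₀ / (V X) = 39800 × 796 / (25300 × 1870) = 0.6696 d⁻¹.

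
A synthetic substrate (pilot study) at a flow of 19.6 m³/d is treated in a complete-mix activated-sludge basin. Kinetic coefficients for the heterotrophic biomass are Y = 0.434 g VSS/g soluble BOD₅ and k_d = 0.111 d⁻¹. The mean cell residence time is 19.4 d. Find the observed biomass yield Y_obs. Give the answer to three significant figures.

The observed yield is Y_obs = Y/(1 + k_d·θ_c) = 0.434 / (1 + 0.111 × 19.4) = 0.434 / 3.153 = 0.1376 g VSS per g soluble BOD₅ removed.

Y_obs ≈ 0.138 g VSS/g soluble BOD₅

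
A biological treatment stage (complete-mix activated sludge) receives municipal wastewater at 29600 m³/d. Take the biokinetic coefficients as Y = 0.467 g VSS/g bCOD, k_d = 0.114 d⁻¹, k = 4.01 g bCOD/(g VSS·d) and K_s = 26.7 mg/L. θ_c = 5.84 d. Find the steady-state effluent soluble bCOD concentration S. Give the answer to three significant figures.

Effluent substrate depends only on kinetics and SRT: S = K_s(1 + k_d θ_c) / [θ_c(Yk − k_d) − 1] = 26.7 × (1 + 0.114 × 5.84) / [5.84 × (0.467 × 4.01 − 0.114) − 1] = 44.48 / 9.271 = 4.797 mg/L.

S ≈ 4.80 mg/L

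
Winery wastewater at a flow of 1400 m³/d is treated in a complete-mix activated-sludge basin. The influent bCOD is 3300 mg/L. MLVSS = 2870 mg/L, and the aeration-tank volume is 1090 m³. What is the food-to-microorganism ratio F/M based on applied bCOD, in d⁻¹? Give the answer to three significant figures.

F/M = applied load / biomass = Q·S₀/(V·X) = 1400 × 3300 / (1090 × 2870) = 1.477 d⁻¹.

F/M ≈ 1.48 d⁻¹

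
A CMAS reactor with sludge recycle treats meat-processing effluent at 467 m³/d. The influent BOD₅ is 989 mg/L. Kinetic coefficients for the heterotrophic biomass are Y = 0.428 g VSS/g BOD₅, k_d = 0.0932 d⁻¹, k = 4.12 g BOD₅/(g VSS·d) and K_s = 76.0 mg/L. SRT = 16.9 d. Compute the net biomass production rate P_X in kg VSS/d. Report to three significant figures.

From the Monod/SRT balance for a CMAS, S = K_s·(1+k_d θ_c)/[θ_c·(Y k − k_d) − 1] = 76.0 × (1 + 0.0932 × 16.9) / [16.9 × (0.428 × 4.12 − 0.0932) − 1] = 195.7 / 27.23 = 7.188 mg/L.
Observed yield with endogenous decay: Y_obs = Y / (1 + k_d·θ_c) = 0.428 / (1 + 0.0932 × 16.9) = 0.428 / 2.575 = 0.1662 g VSS/g BOD₅.
ΔS = 989 − 7.19 = 981.8 mg/L, so the substrate removal rate is 467 × 981.8/1000 = 458.5 kg BOD₅/d.
Biomass produced: P_X = Y_obs·Q·ΔS = 0.1662 × 458.5 ≈ 76.21 kg VSS/d.

P_X ≈ 76.2 kg VSS/d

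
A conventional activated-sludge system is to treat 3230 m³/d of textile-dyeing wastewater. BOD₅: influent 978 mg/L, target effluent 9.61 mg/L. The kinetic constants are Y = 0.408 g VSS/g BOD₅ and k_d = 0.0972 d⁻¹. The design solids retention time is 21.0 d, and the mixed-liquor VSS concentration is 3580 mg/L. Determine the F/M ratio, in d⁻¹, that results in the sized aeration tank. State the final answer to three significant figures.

F/M ≈ 0.358 d⁻¹

From the SRT design equation V = Y Q (S₀−S) θ_c / [X (1 + k_d θ_c)] = 0.408 × 3230 × (978 − 9.61) × 21.0 / [3580 × (1 + 0.0972 × 21.0)] = 2.68×10^7 / 10887 = 2462 m³.
F/M = applied load / biomass = Q·S₀/(V·X) = 3230 × 978 / (2462 × 3580) = 0.3585 d⁻¹.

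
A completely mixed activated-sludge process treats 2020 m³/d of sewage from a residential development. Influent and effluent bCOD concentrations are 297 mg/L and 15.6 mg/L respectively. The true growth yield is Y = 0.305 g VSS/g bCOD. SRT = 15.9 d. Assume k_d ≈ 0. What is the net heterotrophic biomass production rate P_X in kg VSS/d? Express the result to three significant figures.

P_X ≈ 173 kg VSS/d

Since k_d ≈ 0, Y_obs = Y = 0.305 g VSS/g bCOD.
Mass of bCOD removed per day: Q(S₀ − S) = 2020 × 281.4 g/m³ = 568.4 kg/d.
So the net sludge growth is P_X = 0.3050 × 568.4 = 173.4 kg VSS/d.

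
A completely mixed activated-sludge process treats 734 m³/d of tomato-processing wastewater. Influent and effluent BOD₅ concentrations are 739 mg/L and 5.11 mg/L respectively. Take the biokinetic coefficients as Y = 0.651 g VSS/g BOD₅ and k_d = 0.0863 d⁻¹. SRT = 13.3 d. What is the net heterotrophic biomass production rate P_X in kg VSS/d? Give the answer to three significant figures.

Correct the yield for decay: Y_obs = Y/(1 + k_d θ_c) = 0.651 / (1 + 0.0863 × 13.3) = 0.651 / 2.148 = 0.3031.
ΔS = 739 − 5.11 = 733.9 mg/L, so the substrate removal rate is 734 × 733.9/1000 = 538.7 kg BOD₅/d.
Biomass produced: P_X = Y_obs·Q·ΔS = 0.3031 × 538.7 ≈ 163.3 kg VSS/d.

P_X ≈ 163 kg VSS/d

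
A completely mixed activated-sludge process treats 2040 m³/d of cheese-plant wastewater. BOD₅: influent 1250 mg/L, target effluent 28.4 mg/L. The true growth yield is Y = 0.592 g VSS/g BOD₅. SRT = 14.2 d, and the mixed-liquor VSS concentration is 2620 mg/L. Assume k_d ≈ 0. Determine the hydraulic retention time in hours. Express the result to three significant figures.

Biomass mass balance (decay neglected): V·X = Y·Q·(S₀ − S)·θ_c, so V = 0.592 × 2040 × (1250 − 28.4) × 14.2 / 2620 = 7996 m³.
HRT = V/Q = 7996 m³ / 2040 m³·d⁻¹ = 3.920 d × 24 = 94.07 h.

τ ≈ 94.1 h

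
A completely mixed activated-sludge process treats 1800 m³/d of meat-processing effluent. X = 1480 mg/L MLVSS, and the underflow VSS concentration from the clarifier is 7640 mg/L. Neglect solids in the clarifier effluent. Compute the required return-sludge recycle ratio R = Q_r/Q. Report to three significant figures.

Mass balance around the secondary clarifier (neglecting effluent solids): R = X / (X_r − X) = 1480 / (7640 − 1480) = 0.2403.

R ≈ 0.240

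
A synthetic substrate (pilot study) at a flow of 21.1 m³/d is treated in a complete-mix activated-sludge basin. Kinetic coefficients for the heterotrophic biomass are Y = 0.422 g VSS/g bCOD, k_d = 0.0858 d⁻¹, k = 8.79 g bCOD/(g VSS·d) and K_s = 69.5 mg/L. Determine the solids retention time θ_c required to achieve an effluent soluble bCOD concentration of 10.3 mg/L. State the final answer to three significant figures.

θ_c ≈ 2.54 d

At the target effluent, Y k S/(K_s+S) = 0.422×8.79×10.3/79.80 = 0.4788 d⁻¹.
Then 1/θ_c = μ − k_d = 0.4788 − 0.0858 = 0.3930 d⁻¹, giving θ_c = 2.545 d.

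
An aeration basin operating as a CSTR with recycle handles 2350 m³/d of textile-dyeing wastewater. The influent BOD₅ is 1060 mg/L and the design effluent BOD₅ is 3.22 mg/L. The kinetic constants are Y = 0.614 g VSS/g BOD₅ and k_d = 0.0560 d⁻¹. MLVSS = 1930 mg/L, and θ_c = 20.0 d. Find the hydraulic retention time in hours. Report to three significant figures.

From the SRT design equation V = Y Q (S₀−S) θ_c / [X (1 + k_d θ_c)] = 0.614 × 2350 × (1060 − 3.22) × 20.0 / [1930 × (1 + 0.0560 × 20.0)] = 3.05×10^7 / 4092 = 7453 m³.
HRT = V/Q = 7453 m³ / 2350 m³·d⁻¹ = 3.172 d × 24 = 76.12 h.

τ ≈ 76.1 h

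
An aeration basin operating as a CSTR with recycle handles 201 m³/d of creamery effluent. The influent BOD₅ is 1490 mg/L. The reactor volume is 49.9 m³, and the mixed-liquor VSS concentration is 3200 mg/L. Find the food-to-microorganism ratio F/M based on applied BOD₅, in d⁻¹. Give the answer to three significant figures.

Food-to-microorganism ratio F/M = Q S₀ / (V X) = 201 × 1490 / (49.90 × 3200) = 1.876 d⁻¹.

F/M ≈ 1.88 d⁻¹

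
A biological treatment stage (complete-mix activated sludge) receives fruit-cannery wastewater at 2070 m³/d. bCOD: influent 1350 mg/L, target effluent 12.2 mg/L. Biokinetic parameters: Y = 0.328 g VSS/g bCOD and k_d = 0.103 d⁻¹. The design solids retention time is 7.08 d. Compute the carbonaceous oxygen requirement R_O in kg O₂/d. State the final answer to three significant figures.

The observed yield is Y_obs = Y/(1 + k_d·θ_c) = 0.328 / (1 + 0.103 × 7.08) = 0.328 / 1.729 = 0.1897 g VSS per g bCOD removed.
ΔS = 1350 − 12.2 = 1338 mg/L, so the substrate removal rate is 2070 × 1338/1000 = 2769 kg bCOD/d.
Net sludge production P_X = 0.1897 × 2769 = 525.3 kg VSS/d.
Carbonaceous O₂ demand = substrate oxidised − cell-mass equivalent = 2769 − 1.42 × 525.3 = 2023 kg O₂/d.

R_O ≈ 2020 kg O₂/d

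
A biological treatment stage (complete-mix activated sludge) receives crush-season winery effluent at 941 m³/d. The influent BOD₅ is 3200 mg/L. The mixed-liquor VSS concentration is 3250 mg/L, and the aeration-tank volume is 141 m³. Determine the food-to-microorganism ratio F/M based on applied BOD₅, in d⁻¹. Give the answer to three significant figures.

F/M = Q·S₀ / (V·X) = 941 × 3200 / (141.0 × 3250) = 6.571 g BOD₅·(g VSS·d)⁻¹.

F/M ≈ 6.57 d⁻¹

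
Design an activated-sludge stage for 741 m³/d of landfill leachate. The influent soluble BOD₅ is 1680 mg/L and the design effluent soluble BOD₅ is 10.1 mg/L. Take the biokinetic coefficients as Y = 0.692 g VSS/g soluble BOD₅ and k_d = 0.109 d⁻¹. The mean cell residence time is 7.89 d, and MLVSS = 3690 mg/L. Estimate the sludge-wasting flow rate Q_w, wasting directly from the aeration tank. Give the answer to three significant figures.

Q_w ≈ 125 m³/d

Rearranging the biomass balance for a CMAS with decay, V = Y·Q·ΔS·θ_c / [X·(1+k_d θ_c)] = 0.692 × 741 × (1680 − 10.1) × 7.89 / [3690 × (1 + 0.109 × 7.89)] = 6.76×10^6 / 6863 = 984.4 m³.
For wasting at MLVSS concentration, Q_w = V/θ_c = 984.4/7.89 = 124.8 m³/d.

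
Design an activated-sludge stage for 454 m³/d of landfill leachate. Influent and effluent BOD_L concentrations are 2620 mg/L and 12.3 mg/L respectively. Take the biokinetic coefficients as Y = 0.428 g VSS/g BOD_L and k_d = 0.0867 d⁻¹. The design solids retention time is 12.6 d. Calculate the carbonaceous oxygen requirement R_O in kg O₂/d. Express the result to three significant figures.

R_O ≈ 840 kg O₂/d

The observed yield is Y_obs = Y/(1 + k_d·θ_c) = 0.428 / (1 + 0.0867 × 12.6) = 0.428 / 2.092 = 0.2045 g VSS per g BOD_L removed.
ΔS = 2620 − 12.3 = 2608 mg/L, so the substrate removal rate is 454 × 2608/1000 = 1184 kg BOD_L/d.
P_X = Y_obs·Q·(S₀ − S) = 0.2045 × 1184 = 242.2 kg VSS/d.
Carbonaceous O₂ demand = substrate oxidised − cell-mass equivalent = 1184 − 1.42 × 242.2 = 840.0 kg O₂/d.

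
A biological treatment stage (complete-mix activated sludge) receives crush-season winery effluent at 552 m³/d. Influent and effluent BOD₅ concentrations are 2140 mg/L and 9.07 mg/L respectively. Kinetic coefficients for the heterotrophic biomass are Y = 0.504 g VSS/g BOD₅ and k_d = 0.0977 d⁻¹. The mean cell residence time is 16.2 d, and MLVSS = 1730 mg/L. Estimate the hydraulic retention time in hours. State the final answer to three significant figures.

Steady-state biomass mass balance: V·X·(1 + k_d·θ_c) = Y·Q·(S₀ − S)·θ_c, so V = 0.504 × 552 × (2140 − 9.07) × 16.2 / [1730 × (1 + 0.0977 × 16.2)] = 9.6×10^6 / 4468 = 2149 m³.
τ = V/Q = 2149/552 = 3.894 d, or 93.45 h.

τ ≈ 93.5 h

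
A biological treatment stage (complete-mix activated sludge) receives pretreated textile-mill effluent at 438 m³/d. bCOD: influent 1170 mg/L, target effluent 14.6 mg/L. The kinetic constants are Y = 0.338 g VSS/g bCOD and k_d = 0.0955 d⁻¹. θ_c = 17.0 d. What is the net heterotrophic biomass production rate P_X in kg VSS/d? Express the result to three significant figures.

P_X ≈ 65.2 kg VSS/d

Y_obs = Y / (1 + k_d θ_c) = 0.338 / (1 + 0.0955 × 17.0) = 0.338 / 2.623 = 0.1288.
Mass of bCOD removed per day: Q(S₀ − S) = 438 × 1155 g/m³ = 506.1 kg/d.
Biomass produced: P_X = Y_obs·Q·ΔS = 0.1288 × 506.1 ≈ 65.20 kg VSS/d.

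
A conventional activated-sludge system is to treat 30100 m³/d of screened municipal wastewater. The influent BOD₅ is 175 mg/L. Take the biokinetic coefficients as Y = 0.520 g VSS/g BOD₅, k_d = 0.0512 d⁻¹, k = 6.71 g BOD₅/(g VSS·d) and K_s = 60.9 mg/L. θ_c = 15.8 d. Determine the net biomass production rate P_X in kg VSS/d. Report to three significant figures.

P_X ≈ 1500 kg VSS/d

Effluent substrate depends only on kinetics and SRT: S = K_s(1 + k_d θ_c) / [θ_c(Yk − k_d) − 1] = 60.9 × (1 + 0.0512 × 15.8) / [15.8 × (0.520 × 6.71 − 0.0512) − 1] = 110.2 / 53.32 = 2.066 mg/L.
Observed yield with endogenous decay: Y_obs = Y / (1 + k_d·θ_c) = 0.520 / (1 + 0.0512 × 15.8) = 0.520 / 1.809 = 0.2875 g VSS/g BOD₅.
Q·(S₀ − S) = 30100 × (175 − 2.07) × 10⁻³ = 5205 kg/d removed.
So the net sludge growth is P_X = 0.2875 × 5205 = 1496 kg VSS/d.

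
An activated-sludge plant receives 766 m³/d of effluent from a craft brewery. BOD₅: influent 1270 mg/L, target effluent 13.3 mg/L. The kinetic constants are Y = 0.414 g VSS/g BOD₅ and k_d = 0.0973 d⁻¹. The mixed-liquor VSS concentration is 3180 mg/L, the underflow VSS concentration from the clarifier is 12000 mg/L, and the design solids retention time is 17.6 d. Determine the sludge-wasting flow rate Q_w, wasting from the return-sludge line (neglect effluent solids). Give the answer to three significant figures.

Rearranging the biomass balance for a CMAS with decay, V = Y·Q·ΔS·θ_c / [X·(1+k_d θ_c)] = 0.414 × 766 × (1270 − 13.3) × 17.6 / [3180 × (1 + 0.0973 × 17.6)] = 7.01×10^6 / 8626 = 813.2 m³.
θ_c = V·X/(Q_w·X_r) when wasting from the recycle, so Q_w = V·X/(θ_c·X_r) = 813.2 × 3180 / (17.6 × 12000) = 12.24 m³/d.

Q_w ≈ 12.2 m³/d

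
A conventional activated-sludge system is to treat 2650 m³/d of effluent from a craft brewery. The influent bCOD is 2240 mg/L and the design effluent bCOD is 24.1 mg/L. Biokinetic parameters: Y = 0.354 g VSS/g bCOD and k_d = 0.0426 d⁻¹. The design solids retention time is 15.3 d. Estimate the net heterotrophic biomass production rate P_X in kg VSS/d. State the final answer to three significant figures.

P_X ≈ 1260 kg VSS/d

Y_obs = Y / (1 + k_d θ_c) = 0.354 / (1 + 0.0426 × 15.3) = 0.354 / 1.652 = 0.2143.
Q·(S₀ − S) = 2650 × (2240 − 24.1) × 10⁻³ = 5872 kg/d removed.
So the net sludge growth is P_X = 0.2143 × 5872 = 1258 kg VSS/d.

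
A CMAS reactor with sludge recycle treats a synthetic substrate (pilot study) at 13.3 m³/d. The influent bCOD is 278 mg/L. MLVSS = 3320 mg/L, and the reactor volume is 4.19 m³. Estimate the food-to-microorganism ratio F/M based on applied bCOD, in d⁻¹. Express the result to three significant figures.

F/M = Q·S₀ / (V·X) = 13.3 × 278 / (4.190 × 3320) = 0.2658 g bCOD·(g VSS·d)⁻¹.

F/M ≈ 0.266 d⁻¹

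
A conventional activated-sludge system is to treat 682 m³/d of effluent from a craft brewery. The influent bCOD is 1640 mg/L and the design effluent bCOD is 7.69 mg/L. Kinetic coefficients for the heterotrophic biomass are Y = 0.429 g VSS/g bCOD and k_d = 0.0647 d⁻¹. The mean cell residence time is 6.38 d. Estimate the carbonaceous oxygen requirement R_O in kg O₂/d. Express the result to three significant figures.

Correct the yield for decay: Y_obs = Y/(1 + k_d θ_c) = 0.429 / (1 + 0.0647 × 6.38) = 0.429 / 1.413 = 0.3037.
Q·(S₀ − S) = 682 × (1640 − 7.69) × 10⁻³ = 1113 kg/d removed.
P_X = Y_obs·Q·(S₀ − S) = 0.3037 × 1113 = 338.0 kg VSS/d.
R_O = Q·(S₀ − S) − 1.42·P_X = 1113 − 1.42 × 338.0 = 633.2 kg O₂/d.

R_O ≈ 633 kg O₂/d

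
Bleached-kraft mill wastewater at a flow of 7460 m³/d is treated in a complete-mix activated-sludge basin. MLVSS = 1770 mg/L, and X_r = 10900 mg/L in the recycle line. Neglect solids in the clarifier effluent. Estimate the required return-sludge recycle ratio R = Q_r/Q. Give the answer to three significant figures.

R = Q_r/Q = X/(X_r − X) = 1770 / (10900 − 1770) = 0.1939.

R ≈ 0.194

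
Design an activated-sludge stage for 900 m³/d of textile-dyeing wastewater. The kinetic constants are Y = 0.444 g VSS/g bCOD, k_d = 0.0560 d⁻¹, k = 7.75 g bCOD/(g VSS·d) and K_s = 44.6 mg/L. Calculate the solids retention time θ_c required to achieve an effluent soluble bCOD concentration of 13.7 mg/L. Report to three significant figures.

Specific growth rate at S = 13.7 mg/L: μ = YkS/(K_s+S) = 0.444·7.75·13.7/(44.6+13.7) = 0.8086 d⁻¹.
θ_c = 1/(μ − k_d) = 1/(0.8086 − 0.0560) = 1/0.7526 = 1.329 d.

θ_c ≈ 1.33 d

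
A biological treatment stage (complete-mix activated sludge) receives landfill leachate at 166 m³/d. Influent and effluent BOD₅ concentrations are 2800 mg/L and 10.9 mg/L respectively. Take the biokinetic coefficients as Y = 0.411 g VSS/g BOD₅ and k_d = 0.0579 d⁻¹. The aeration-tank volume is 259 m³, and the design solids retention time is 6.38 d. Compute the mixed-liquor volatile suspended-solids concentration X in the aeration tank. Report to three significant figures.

X ≈ 3420 mg/L

Solving the biomass balance for X: X = Y Q (S₀−S) θ_c / [V (1+k_d θ_c)] = 0.411 × 166 × (2800 − 10.9) × 6.38 / [259 × (1 + 0.0579 × 6.38)] = 3423 mg/L.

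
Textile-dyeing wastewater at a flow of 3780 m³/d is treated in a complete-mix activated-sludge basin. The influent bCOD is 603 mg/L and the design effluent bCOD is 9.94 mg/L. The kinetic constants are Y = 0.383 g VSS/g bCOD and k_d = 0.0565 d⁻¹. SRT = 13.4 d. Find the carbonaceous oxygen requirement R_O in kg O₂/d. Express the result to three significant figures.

R_O ≈ 1550 kg O₂/d

Y_obs = Y / (1 + k_d θ_c) = 0.383 / (1 + 0.0565 × 13.4) = 0.383 / 1.757 = 0.2180.
Substrate removed = Q·(S₀ − S) = 3780 m³/d × (603 − 9.94) g/m³ = 2.24×10^6 g/d = 2242 kg/d.
P_X = Y_obs·Q·(S₀ − S) = 0.2180 × 2242 = 488.6 kg VSS/d.
Carbonaceous O₂ demand = substrate oxidised − cell-mass equivalent = 2242 − 1.42 × 488.6 = 1548 kg O₂/d.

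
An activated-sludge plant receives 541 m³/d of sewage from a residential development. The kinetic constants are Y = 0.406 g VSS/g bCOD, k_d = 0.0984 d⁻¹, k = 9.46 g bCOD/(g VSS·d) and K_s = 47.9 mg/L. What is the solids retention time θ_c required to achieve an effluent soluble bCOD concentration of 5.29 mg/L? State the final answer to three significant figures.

θ_c ≈ 3.53 d

From 1/θ_c = Y·k·S/(K_s + S) − k_d: Y·k·S/(K_s+S) = 0.406 × 9.46 × 5.29 / (47.9 + 5.29) = 0.3820 d⁻¹.
θ_c = 1/(μ − k_d) = 1/(0.3820 − 0.0984) = 1/0.2836 = 3.526 d.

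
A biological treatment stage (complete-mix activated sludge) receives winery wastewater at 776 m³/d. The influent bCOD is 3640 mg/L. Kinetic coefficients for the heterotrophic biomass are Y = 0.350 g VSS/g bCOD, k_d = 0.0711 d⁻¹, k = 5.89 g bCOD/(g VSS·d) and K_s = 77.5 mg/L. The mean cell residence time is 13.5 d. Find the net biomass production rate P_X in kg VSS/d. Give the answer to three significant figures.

P_X ≈ 504 kg VSS/d

From the Monod/SRT balance for a CMAS, S = K_s·(1+k_d θ_c)/[θ_c·(Y k − k_d) − 1] = 77.5 × (1 + 0.0711 × 13.5) / [13.5 × (0.350 × 5.89 − 0.0711) − 1] = 151.9 / 25.87 = 5.871 mg/L.
The observed yield is Y_obs = Y/(1 + k_d·θ_c) = 0.350 / (1 + 0.0711 × 13.5) = 0.350 / 1.960 = 0.1786 g VSS per g bCOD removed.
ΔS = 3640 − 5.87 = 3634 mg/L, so the substrate removal rate is 776 × 3634/1000 = 2820 kg bCOD/d.
Biomass produced: P_X = Y_obs·Q·ΔS = 0.1786 × 2820 ≈ 503.6 kg VSS/d.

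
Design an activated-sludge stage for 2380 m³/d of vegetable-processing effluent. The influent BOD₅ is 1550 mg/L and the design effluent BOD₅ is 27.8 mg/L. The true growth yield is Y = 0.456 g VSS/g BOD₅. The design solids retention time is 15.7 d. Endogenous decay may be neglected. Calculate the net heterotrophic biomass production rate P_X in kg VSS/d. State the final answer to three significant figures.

No decay correction is needed, so Y_obs = Y = 0.456.
Mass of BOD₅ removed per day: Q(S₀ − S) = 2380 × 1522 g/m³ = 3623 kg/d.
Biomass produced: P_X = Y_obs·Q·ΔS = 0.4560 × 3623 ≈ 1652 kg VSS/d.

P_X ≈ 1650 kg VSS/d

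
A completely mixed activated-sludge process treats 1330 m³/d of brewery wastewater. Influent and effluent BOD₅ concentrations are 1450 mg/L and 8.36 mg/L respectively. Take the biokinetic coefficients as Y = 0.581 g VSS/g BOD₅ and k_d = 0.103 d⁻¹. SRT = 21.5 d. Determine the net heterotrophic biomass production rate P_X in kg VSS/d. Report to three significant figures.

P_X ≈ 347 kg VSS/d

Y_obs = Y / (1 + k_d θ_c) = 0.581 / (1 + 0.103 × 21.5) = 0.581 / 3.214 = 0.1807.
Mass of BOD₅ removed per day: Q(S₀ − S) = 1330 × 1442 g/m³ = 1917 kg/d.
Net biomass production P_X = Y_obs × Q·(S₀ − S) = 0.1807 × 1917 = 346.6 kg VSS/d.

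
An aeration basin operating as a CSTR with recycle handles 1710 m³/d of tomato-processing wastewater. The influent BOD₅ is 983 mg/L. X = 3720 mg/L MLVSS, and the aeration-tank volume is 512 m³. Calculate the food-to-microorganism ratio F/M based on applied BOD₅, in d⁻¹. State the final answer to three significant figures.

F/M = Q·S₀ / (V·X) = 1710 × 983 / (512.0 × 3720) = 0.8825 g BOD₅·(g VSS·d)⁻¹.

F/M ≈ 0.883 d⁻¹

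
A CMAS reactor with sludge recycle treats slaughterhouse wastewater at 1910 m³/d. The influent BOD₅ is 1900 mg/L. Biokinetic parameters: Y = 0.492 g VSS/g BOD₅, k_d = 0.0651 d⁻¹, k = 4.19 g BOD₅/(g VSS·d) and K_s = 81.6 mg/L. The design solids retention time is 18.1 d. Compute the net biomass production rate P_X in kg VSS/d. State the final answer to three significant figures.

P_X ≈ 817 kg VSS/d

Effluent substrate depends only on kinetics and SRT: S = K_s(1 + k_d θ_c) / [θ_c(Yk − k_d) − 1] = 81.6 × (1 + 0.0651 × 18.1) / [18.1 × (0.492 × 4.19 − 0.0651) − 1] = 177.8 / 35.13 = 5.059 mg/L.
Y_obs = Y / (1 + k_d θ_c) = 0.492 / (1 + 0.0651 × 18.1) = 0.492 / 2.178 = 0.2259.
Q·(S₀ − S) = 1910 × (1900 − 5.06) × 10⁻³ = 3619 kg/d removed.
Net biomass production P_X = Y_obs × Q·(S₀ − S) = 0.2259 × 3619 = 817.5 kg VSS/d.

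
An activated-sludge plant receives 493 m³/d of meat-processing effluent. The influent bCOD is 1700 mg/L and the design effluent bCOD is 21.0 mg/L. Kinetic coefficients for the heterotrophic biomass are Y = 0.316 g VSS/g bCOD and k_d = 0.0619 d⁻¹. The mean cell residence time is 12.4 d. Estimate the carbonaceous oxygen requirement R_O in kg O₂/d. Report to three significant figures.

R_O ≈ 618 kg O₂/d

The observed yield is Y_obs = Y/(1 + k_d·θ_c) = 0.316 / (1 + 0.0619 × 12.4) = 0.316 / 1.768 = 0.1788 g VSS per g bCOD removed.
Mass of bCOD removed per day: Q(S₀ − S) = 493 × 1679 g/m³ = 827.7 kg/d.
P_X = Y_obs·Q·(S₀ − S) = 0.1788 × 827.7 = 148.0 kg VSS/d.
R_O = Q·ΔS − 1.42 P_X = 827.7 − 210.1 = 617.6 kg O₂/d.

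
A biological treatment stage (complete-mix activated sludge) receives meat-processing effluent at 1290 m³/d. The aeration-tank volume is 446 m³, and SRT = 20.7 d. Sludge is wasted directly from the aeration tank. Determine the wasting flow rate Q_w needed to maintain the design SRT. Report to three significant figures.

For wasting at MLVSS concentration, Q_w = V/θ_c = 446.0/20.7 = 21.55 m³/d.

Q_w ≈ 21.5 m³/d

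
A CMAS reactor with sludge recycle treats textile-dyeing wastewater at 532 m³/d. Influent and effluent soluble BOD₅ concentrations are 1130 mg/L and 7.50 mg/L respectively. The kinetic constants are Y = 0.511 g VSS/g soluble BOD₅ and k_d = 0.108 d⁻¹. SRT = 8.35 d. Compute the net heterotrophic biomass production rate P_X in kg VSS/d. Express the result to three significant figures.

Y_obs = Y / (1 + k_d θ_c) = 0.511 / (1 + 0.108 × 8.35) = 0.511 / 1.902 = 0.2687.
Substrate removed = Q·(S₀ − S) = 532 m³/d × (1130 − 7.50) g/m³ = 5.97×10^5 g/d = 597.2 kg/d.
Net biomass production P_X = Y_obs × Q·(S₀ − S) = 0.2687 × 597.2 = 160.5 kg VSS/d.

P_X ≈ 160 kg VSS/d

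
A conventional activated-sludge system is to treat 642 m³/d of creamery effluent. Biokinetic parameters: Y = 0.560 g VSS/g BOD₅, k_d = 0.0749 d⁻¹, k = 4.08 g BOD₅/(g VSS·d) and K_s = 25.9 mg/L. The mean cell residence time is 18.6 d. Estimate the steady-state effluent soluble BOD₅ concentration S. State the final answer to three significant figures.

S ≈ 1.55 mg/L

From the Monod/SRT balance for a CMAS, S = K_s·(1+k_d θ_c)/[θ_c·(Y k − k_d) − 1] = 25.9 × (1 + 0.0749 × 18.6) / [18.6 × (0.560 × 4.08 − 0.0749) − 1] = 61.98 / 40.10 = 1.546 mg/L.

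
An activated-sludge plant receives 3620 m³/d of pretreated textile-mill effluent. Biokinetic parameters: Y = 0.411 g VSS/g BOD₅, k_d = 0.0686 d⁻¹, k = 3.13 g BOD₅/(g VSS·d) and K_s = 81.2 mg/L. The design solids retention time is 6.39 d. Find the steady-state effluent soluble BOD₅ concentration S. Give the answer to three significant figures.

S ≈ 17.2 mg/L

For a completely mixed reactor with recycle the Lawrence–McCarty relation gives S = K_s·(1 + k_d·θ_c) / [θ_c·(Y·k − k_d) − 1] = 81.2 × (1 + 0.0686 × 6.39) / [6.39 × (0.411 × 3.13 − 0.0686) − 1] = 116.8 / 6.782 = 17.22 mg/L.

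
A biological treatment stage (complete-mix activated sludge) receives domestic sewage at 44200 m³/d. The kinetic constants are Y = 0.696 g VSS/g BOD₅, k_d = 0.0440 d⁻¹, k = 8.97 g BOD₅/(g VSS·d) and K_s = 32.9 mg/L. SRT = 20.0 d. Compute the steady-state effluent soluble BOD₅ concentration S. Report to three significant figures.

From the Monod/SRT balance for a CMAS, S = K_s·(1+k_d θ_c)/[θ_c·(Y k − k_d) − 1] = 32.9 × (1 + 0.0440 × 20.0) / [20.0 × (0.696 × 8.97 − 0.0440) − 1] = 61.85 / 123.0 = 0.5029 mg/L.

S ≈ 0.503 mg/L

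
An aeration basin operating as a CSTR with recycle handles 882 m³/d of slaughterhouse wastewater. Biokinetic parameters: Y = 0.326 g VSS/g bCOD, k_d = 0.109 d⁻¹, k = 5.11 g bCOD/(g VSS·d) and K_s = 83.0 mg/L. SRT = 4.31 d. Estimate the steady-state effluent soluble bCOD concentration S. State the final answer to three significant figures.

For a completely mixed reactor with recycle the Lawrence–McCarty relation gives S = K_s·(1 + k_d·θ_c) / [θ_c·(Y·k − k_d) − 1] = 83.0 × (1 + 0.109 × 4.31) / [4.31 × (0.326 × 5.11 − 0.109) − 1] = 122.0 / 5.710 = 21.36 mg/L.

S ≈ 21.4 mg/L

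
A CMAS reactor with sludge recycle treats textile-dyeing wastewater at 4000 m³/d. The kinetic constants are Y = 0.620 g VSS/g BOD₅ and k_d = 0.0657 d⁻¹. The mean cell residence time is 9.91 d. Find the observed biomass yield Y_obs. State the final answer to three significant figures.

Y_obs ≈ 0.376 g VSS/g BOD₅

Correct the yield for decay: Y_obs = Y/(1 + k_d θ_c) = 0.620 / (1 + 0.0657 × 9.91) = 0.620 / 1.651 = 0.3755.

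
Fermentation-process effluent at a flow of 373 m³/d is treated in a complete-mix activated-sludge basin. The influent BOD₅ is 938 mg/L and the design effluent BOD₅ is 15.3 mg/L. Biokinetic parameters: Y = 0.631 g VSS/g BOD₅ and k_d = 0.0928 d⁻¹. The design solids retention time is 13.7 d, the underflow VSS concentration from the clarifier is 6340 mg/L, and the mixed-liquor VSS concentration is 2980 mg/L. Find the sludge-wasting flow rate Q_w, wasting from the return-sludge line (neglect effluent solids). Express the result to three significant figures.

Q_w ≈ 15.1 m³/d

Steady-state biomass mass balance: V·X·(1 + k_d·θ_c) = Y·Q·(S₀ − S)·θ_c, so V = 0.631 × 373 × (938 − 15.3) × 13.7 / [2980 × (1 + 0.0928 × 13.7)] = 2.98×10^6 / 6769 = 439.6 m³.
θ_c = V·X/(Q_w·X_r) when wasting from the recycle, so Q_w = V·X/(θ_c·X_r) = 439.6 × 2980 / (13.7 × 6340) = 15.08 m³/d.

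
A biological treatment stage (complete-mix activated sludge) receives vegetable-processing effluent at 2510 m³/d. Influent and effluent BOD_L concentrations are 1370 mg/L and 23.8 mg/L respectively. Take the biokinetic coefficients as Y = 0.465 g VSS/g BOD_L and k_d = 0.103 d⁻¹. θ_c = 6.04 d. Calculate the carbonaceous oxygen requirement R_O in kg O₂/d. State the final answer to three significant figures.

R_O ≈ 2000 kg O₂/d

Observed yield with endogenous decay: Y_obs = Y / (1 + k_d·θ_c) = 0.465 / (1 + 0.103 × 6.04) = 0.465 / 1.622 = 0.2867 g VSS/g BOD_L.
Substrate removed = Q·(S₀ − S) = 2510 m³/d × (1370 − 23.8) g/m³ = 3.38×10^6 g/d = 3379 kg/d.
Biomass synthesised: P_X = Y_obs × 3379 = 968.6 kg VSS/d.
Carbonaceous O₂ demand = substrate oxidised − cell-mass equivalent = 3379 − 1.42 × 968.6 = 2004 kg O₂/d.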